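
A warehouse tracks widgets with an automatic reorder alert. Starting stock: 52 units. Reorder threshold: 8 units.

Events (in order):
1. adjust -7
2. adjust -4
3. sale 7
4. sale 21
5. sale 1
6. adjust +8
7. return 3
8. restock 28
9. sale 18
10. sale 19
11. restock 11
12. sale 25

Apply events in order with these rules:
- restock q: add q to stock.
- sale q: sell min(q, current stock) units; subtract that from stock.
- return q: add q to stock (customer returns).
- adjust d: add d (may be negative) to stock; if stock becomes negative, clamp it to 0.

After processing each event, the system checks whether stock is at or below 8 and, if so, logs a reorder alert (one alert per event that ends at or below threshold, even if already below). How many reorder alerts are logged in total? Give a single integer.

Processing events:
Start: stock = 52
  Event 1 (adjust -7): 52 + -7 = 45
  Event 2 (adjust -4): 45 + -4 = 41
  Event 3 (sale 7): sell min(7,41)=7. stock: 41 - 7 = 34. total_sold = 7
  Event 4 (sale 21): sell min(21,34)=21. stock: 34 - 21 = 13. total_sold = 28
  Event 5 (sale 1): sell min(1,13)=1. stock: 13 - 1 = 12. total_sold = 29
  Event 6 (adjust +8): 12 + 8 = 20
  Event 7 (return 3): 20 + 3 = 23
  Event 8 (restock 28): 23 + 28 = 51
  Event 9 (sale 18): sell min(18,51)=18. stock: 51 - 18 = 33. total_sold = 47
  Event 10 (sale 19): sell min(19,33)=19. stock: 33 - 19 = 14. total_sold = 66
  Event 11 (restock 11): 14 + 11 = 25
  Event 12 (sale 25): sell min(25,25)=25. stock: 25 - 25 = 0. total_sold = 91
Final: stock = 0, total_sold = 91

Checking against threshold 8:
  After event 1: stock=45 > 8
  After event 2: stock=41 > 8
  After event 3: stock=34 > 8
  After event 4: stock=13 > 8
  After event 5: stock=12 > 8
  After event 6: stock=20 > 8
  After event 7: stock=23 > 8
  After event 8: stock=51 > 8
  After event 9: stock=33 > 8
  After event 10: stock=14 > 8
  After event 11: stock=25 > 8
  After event 12: stock=0 <= 8 -> ALERT
Alert events: [12]. Count = 1

Answer: 1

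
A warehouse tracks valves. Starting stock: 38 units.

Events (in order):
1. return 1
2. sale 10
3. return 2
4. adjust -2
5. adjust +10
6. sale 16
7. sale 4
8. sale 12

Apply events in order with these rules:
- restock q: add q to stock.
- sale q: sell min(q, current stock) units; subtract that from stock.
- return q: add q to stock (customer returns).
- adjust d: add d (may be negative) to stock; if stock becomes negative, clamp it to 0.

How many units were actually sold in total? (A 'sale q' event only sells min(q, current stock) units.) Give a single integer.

Answer: 42

Derivation:
Processing events:
Start: stock = 38
  Event 1 (return 1): 38 + 1 = 39
  Event 2 (sale 10): sell min(10,39)=10. stock: 39 - 10 = 29. total_sold = 10
  Event 3 (return 2): 29 + 2 = 31
  Event 4 (adjust -2): 31 + -2 = 29
  Event 5 (adjust +10): 29 + 10 = 39
  Event 6 (sale 16): sell min(16,39)=16. stock: 39 - 16 = 23. total_sold = 26
  Event 7 (sale 4): sell min(4,23)=4. stock: 23 - 4 = 19. total_sold = 30
  Event 8 (sale 12): sell min(12,19)=12. stock: 19 - 12 = 7. total_sold = 42
Final: stock = 7, total_sold = 42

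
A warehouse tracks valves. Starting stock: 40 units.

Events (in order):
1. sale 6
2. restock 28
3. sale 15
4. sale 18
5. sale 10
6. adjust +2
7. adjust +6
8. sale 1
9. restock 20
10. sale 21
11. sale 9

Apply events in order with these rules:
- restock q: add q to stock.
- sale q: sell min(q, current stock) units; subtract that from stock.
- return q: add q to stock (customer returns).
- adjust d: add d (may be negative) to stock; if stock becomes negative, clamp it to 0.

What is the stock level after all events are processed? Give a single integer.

Processing events:
Start: stock = 40
  Event 1 (sale 6): sell min(6,40)=6. stock: 40 - 6 = 34. total_sold = 6
  Event 2 (restock 28): 34 + 28 = 62
  Event 3 (sale 15): sell min(15,62)=15. stock: 62 - 15 = 47. total_sold = 21
  Event 4 (sale 18): sell min(18,47)=18. stock: 47 - 18 = 29. total_sold = 39
  Event 5 (sale 10): sell min(10,29)=10. stock: 29 - 10 = 19. total_sold = 49
  Event 6 (adjust +2): 19 + 2 = 21
  Event 7 (adjust +6): 21 + 6 = 27
  Event 8 (sale 1): sell min(1,27)=1. stock: 27 - 1 = 26. total_sold = 50
  Event 9 (restock 20): 26 + 20 = 46
  Event 10 (sale 21): sell min(21,46)=21. stock: 46 - 21 = 25. total_sold = 71
  Event 11 (sale 9): sell min(9,25)=9. stock: 25 - 9 = 16. total_sold = 80
Final: stock = 16, total_sold = 80

Answer: 16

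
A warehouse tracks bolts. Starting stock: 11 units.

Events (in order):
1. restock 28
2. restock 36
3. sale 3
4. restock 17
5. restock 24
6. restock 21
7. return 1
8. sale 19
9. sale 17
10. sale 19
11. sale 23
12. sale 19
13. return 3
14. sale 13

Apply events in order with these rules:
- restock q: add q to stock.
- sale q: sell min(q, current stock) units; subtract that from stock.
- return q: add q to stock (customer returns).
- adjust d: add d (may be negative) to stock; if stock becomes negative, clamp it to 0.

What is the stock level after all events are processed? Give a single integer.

Processing events:
Start: stock = 11
  Event 1 (restock 28): 11 + 28 = 39
  Event 2 (restock 36): 39 + 36 = 75
  Event 3 (sale 3): sell min(3,75)=3. stock: 75 - 3 = 72. total_sold = 3
  Event 4 (restock 17): 72 + 17 = 89
  Event 5 (restock 24): 89 + 24 = 113
  Event 6 (restock 21): 113 + 21 = 134
  Event 7 (return 1): 134 + 1 = 135
  Event 8 (sale 19): sell min(19,135)=19. stock: 135 - 19 = 116. total_sold = 22
  Event 9 (sale 17): sell min(17,116)=17. stock: 116 - 17 = 99. total_sold = 39
  Event 10 (sale 19): sell min(19,99)=19. stock: 99 - 19 = 80. total_sold = 58
  Event 11 (sale 23): sell min(23,80)=23. stock: 80 - 23 = 57. total_sold = 81
  Event 12 (sale 19): sell min(19,57)=19. stock: 57 - 19 = 38. total_sold = 100
  Event 13 (return 3): 38 + 3 = 41
  Event 14 (sale 13): sell min(13,41)=13. stock: 41 - 13 = 28. total_sold = 113
Final: stock = 28, total_sold = 113

Answer: 28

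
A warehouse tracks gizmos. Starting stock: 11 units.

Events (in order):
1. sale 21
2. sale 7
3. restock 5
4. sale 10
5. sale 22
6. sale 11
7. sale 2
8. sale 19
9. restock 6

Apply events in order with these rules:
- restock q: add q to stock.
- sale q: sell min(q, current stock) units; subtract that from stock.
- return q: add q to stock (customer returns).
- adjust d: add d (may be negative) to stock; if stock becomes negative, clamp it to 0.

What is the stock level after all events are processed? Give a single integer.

Answer: 6

Derivation:
Processing events:
Start: stock = 11
  Event 1 (sale 21): sell min(21,11)=11. stock: 11 - 11 = 0. total_sold = 11
  Event 2 (sale 7): sell min(7,0)=0. stock: 0 - 0 = 0. total_sold = 11
  Event 3 (restock 5): 0 + 5 = 5
  Event 4 (sale 10): sell min(10,5)=5. stock: 5 - 5 = 0. total_sold = 16
  Event 5 (sale 22): sell min(22,0)=0. stock: 0 - 0 = 0. total_sold = 16
  Event 6 (sale 11): sell min(11,0)=0. stock: 0 - 0 = 0. total_sold = 16
  Event 7 (sale 2): sell min(2,0)=0. stock: 0 - 0 = 0. total_sold = 16
  Event 8 (sale 19): sell min(19,0)=0. stock: 0 - 0 = 0. total_sold = 16
  Event 9 (restock 6): 0 + 6 = 6
Final: stock = 6, total_sold = 16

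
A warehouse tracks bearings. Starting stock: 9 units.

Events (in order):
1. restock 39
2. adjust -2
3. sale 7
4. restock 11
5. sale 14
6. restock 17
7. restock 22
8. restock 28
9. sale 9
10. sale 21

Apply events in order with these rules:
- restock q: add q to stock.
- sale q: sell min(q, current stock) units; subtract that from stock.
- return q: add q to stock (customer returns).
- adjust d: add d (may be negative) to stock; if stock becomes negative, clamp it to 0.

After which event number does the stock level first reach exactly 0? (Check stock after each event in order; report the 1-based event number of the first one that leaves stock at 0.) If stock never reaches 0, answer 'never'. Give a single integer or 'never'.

Answer: never

Derivation:
Processing events:
Start: stock = 9
  Event 1 (restock 39): 9 + 39 = 48
  Event 2 (adjust -2): 48 + -2 = 46
  Event 3 (sale 7): sell min(7,46)=7. stock: 46 - 7 = 39. total_sold = 7
  Event 4 (restock 11): 39 + 11 = 50
  Event 5 (sale 14): sell min(14,50)=14. stock: 50 - 14 = 36. total_sold = 21
  Event 6 (restock 17): 36 + 17 = 53
  Event 7 (restock 22): 53 + 22 = 75
  Event 8 (restock 28): 75 + 28 = 103
  Event 9 (sale 9): sell min(9,103)=9. stock: 103 - 9 = 94. total_sold = 30
  Event 10 (sale 21): sell min(21,94)=21. stock: 94 - 21 = 73. total_sold = 51
Final: stock = 73, total_sold = 51

Stock never reaches 0.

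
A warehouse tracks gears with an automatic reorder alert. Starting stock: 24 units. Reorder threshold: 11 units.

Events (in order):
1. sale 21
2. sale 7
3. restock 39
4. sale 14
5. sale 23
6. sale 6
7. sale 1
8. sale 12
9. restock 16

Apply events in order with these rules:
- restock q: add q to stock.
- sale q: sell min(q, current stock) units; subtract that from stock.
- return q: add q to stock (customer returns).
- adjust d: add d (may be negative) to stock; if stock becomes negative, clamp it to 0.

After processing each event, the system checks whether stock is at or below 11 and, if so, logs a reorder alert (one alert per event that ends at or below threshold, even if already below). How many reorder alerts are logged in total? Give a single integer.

Answer: 6

Derivation:
Processing events:
Start: stock = 24
  Event 1 (sale 21): sell min(21,24)=21. stock: 24 - 21 = 3. total_sold = 21
  Event 2 (sale 7): sell min(7,3)=3. stock: 3 - 3 = 0. total_sold = 24
  Event 3 (restock 39): 0 + 39 = 39
  Event 4 (sale 14): sell min(14,39)=14. stock: 39 - 14 = 25. total_sold = 38
  Event 5 (sale 23): sell min(23,25)=23. stock: 25 - 23 = 2. total_sold = 61
  Event 6 (sale 6): sell min(6,2)=2. stock: 2 - 2 = 0. total_sold = 63
  Event 7 (sale 1): sell min(1,0)=0. stock: 0 - 0 = 0. total_sold = 63
  Event 8 (sale 12): sell min(12,0)=0. stock: 0 - 0 = 0. total_sold = 63
  Event 9 (restock 16): 0 + 16 = 16
Final: stock = 16, total_sold = 63

Checking against threshold 11:
  After event 1: stock=3 <= 11 -> ALERT
  After event 2: stock=0 <= 11 -> ALERT
  After event 3: stock=39 > 11
  After event 4: stock=25 > 11
  After event 5: stock=2 <= 11 -> ALERT
  After event 6: stock=0 <= 11 -> ALERT
  After event 7: stock=0 <= 11 -> ALERT
  After event 8: stock=0 <= 11 -> ALERT
  After event 9: stock=16 > 11
Alert events: [1, 2, 5, 6, 7, 8]. Count = 6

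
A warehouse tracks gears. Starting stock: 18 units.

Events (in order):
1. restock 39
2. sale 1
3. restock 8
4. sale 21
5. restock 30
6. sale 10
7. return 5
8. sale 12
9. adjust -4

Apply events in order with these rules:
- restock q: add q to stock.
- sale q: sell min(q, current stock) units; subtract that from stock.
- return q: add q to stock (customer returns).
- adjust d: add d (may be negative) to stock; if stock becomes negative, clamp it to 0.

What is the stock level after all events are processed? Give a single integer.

Processing events:
Start: stock = 18
  Event 1 (restock 39): 18 + 39 = 57
  Event 2 (sale 1): sell min(1,57)=1. stock: 57 - 1 = 56. total_sold = 1
  Event 3 (restock 8): 56 + 8 = 64
  Event 4 (sale 21): sell min(21,64)=21. stock: 64 - 21 = 43. total_sold = 22
  Event 5 (restock 30): 43 + 30 = 73
  Event 6 (sale 10): sell min(10,73)=10. stock: 73 - 10 = 63. total_sold = 32
  Event 7 (return 5): 63 + 5 = 68
  Event 8 (sale 12): sell min(12,68)=12. stock: 68 - 12 = 56. total_sold = 44
  Event 9 (adjust -4): 56 + -4 = 52
Final: stock = 52, total_sold = 44

Answer: 52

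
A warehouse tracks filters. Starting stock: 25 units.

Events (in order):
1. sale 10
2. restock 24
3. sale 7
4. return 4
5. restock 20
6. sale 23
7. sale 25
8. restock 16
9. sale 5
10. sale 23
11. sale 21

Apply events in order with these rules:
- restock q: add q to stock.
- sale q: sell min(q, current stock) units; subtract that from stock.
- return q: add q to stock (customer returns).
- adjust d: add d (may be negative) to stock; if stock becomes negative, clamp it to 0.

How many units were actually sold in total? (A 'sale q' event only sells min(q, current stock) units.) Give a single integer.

Answer: 89

Derivation:
Processing events:
Start: stock = 25
  Event 1 (sale 10): sell min(10,25)=10. stock: 25 - 10 = 15. total_sold = 10
  Event 2 (restock 24): 15 + 24 = 39
  Event 3 (sale 7): sell min(7,39)=7. stock: 39 - 7 = 32. total_sold = 17
  Event 4 (return 4): 32 + 4 = 36
  Event 5 (restock 20): 36 + 20 = 56
  Event 6 (sale 23): sell min(23,56)=23. stock: 56 - 23 = 33. total_sold = 40
  Event 7 (sale 25): sell min(25,33)=25. stock: 33 - 25 = 8. total_sold = 65
  Event 8 (restock 16): 8 + 16 = 24
  Event 9 (sale 5): sell min(5,24)=5. stock: 24 - 5 = 19. total_sold = 70
  Event 10 (sale 23): sell min(23,19)=19. stock: 19 - 19 = 0. total_sold = 89
  Event 11 (sale 21): sell min(21,0)=0. stock: 0 - 0 = 0. total_sold = 89
Final: stock = 0, total_sold = 89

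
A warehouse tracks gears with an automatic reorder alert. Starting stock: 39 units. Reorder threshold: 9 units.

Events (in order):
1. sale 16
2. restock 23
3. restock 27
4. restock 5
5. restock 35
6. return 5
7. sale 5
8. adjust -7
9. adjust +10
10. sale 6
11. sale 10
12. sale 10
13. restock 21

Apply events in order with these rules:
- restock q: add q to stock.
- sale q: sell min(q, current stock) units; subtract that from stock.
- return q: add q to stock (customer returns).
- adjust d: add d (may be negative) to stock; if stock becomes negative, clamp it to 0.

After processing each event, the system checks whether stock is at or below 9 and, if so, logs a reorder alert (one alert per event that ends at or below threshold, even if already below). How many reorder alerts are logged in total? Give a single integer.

Answer: 0

Derivation:
Processing events:
Start: stock = 39
  Event 1 (sale 16): sell min(16,39)=16. stock: 39 - 16 = 23. total_sold = 16
  Event 2 (restock 23): 23 + 23 = 46
  Event 3 (restock 27): 46 + 27 = 73
  Event 4 (restock 5): 73 + 5 = 78
  Event 5 (restock 35): 78 + 35 = 113
  Event 6 (return 5): 113 + 5 = 118
  Event 7 (sale 5): sell min(5,118)=5. stock: 118 - 5 = 113. total_sold = 21
  Event 8 (adjust -7): 113 + -7 = 106
  Event 9 (adjust +10): 106 + 10 = 116
  Event 10 (sale 6): sell min(6,116)=6. stock: 116 - 6 = 110. total_sold = 27
  Event 11 (sale 10): sell min(10,110)=10. stock: 110 - 10 = 100. total_sold = 37
  Event 12 (sale 10): sell min(10,100)=10. stock: 100 - 10 = 90. total_sold = 47
  Event 13 (restock 21): 90 + 21 = 111
Final: stock = 111, total_sold = 47

Checking against threshold 9:
  After event 1: stock=23 > 9
  After event 2: stock=46 > 9
  After event 3: stock=73 > 9
  After event 4: stock=78 > 9
  After event 5: stock=113 > 9
  After event 6: stock=118 > 9
  After event 7: stock=113 > 9
  After event 8: stock=106 > 9
  After event 9: stock=116 > 9
  After event 10: stock=110 > 9
  After event 11: stock=100 > 9
  After event 12: stock=90 > 9
  After event 13: stock=111 > 9
Alert events: []. Count = 0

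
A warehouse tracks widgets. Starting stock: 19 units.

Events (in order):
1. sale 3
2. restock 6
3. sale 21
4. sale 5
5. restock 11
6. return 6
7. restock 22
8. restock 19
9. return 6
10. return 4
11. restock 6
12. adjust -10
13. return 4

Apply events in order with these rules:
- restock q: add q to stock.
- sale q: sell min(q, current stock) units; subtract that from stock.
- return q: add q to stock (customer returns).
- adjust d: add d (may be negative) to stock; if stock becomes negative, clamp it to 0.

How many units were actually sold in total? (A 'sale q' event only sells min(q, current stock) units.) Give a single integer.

Processing events:
Start: stock = 19
  Event 1 (sale 3): sell min(3,19)=3. stock: 19 - 3 = 16. total_sold = 3
  Event 2 (restock 6): 16 + 6 = 22
  Event 3 (sale 21): sell min(21,22)=21. stock: 22 - 21 = 1. total_sold = 24
  Event 4 (sale 5): sell min(5,1)=1. stock: 1 - 1 = 0. total_sold = 25
  Event 5 (restock 11): 0 + 11 = 11
  Event 6 (return 6): 11 + 6 = 17
  Event 7 (restock 22): 17 + 22 = 39
  Event 8 (restock 19): 39 + 19 = 58
  Event 9 (return 6): 58 + 6 = 64
  Event 10 (return 4): 64 + 4 = 68
  Event 11 (restock 6): 68 + 6 = 74
  Event 12 (adjust -10): 74 + -10 = 64
  Event 13 (return 4): 64 + 4 = 68
Final: stock = 68, total_sold = 25

Answer: 25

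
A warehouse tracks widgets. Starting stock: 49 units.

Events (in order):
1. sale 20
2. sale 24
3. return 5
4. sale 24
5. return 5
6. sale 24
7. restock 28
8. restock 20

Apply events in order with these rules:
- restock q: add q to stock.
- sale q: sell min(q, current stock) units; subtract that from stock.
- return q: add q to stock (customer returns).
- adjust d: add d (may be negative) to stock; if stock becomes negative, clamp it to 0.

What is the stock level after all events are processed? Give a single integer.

Answer: 48

Derivation:
Processing events:
Start: stock = 49
  Event 1 (sale 20): sell min(20,49)=20. stock: 49 - 20 = 29. total_sold = 20
  Event 2 (sale 24): sell min(24,29)=24. stock: 29 - 24 = 5. total_sold = 44
  Event 3 (return 5): 5 + 5 = 10
  Event 4 (sale 24): sell min(24,10)=10. stock: 10 - 10 = 0. total_sold = 54
  Event 5 (return 5): 0 + 5 = 5
  Event 6 (sale 24): sell min(24,5)=5. stock: 5 - 5 = 0. total_sold = 59
  Event 7 (restock 28): 0 + 28 = 28
  Event 8 (restock 20): 28 + 20 = 48
Final: stock = 48, total_sold = 59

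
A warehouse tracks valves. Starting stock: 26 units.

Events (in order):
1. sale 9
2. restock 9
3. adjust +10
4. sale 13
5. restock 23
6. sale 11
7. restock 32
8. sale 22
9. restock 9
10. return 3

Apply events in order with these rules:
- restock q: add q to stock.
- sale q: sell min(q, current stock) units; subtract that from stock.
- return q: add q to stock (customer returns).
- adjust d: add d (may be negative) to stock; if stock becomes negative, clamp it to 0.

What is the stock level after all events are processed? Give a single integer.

Processing events:
Start: stock = 26
  Event 1 (sale 9): sell min(9,26)=9. stock: 26 - 9 = 17. total_sold = 9
  Event 2 (restock 9): 17 + 9 = 26
  Event 3 (adjust +10): 26 + 10 = 36
  Event 4 (sale 13): sell min(13,36)=13. stock: 36 - 13 = 23. total_sold = 22
  Event 5 (restock 23): 23 + 23 = 46
  Event 6 (sale 11): sell min(11,46)=11. stock: 46 - 11 = 35. total_sold = 33
  Event 7 (restock 32): 35 + 32 = 67
  Event 8 (sale 22): sell min(22,67)=22. stock: 67 - 22 = 45. total_sold = 55
  Event 9 (restock 9): 45 + 9 = 54
  Event 10 (return 3): 54 + 3 = 57
Final: stock = 57, total_sold = 55

Answer: 57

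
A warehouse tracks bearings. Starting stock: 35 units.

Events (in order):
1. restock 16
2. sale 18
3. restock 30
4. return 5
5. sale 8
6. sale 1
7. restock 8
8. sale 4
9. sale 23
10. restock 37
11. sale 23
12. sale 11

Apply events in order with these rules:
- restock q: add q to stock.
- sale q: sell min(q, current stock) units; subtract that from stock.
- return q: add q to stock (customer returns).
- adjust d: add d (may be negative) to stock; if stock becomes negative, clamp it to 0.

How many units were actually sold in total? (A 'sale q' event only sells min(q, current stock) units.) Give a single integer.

Answer: 88

Derivation:
Processing events:
Start: stock = 35
  Event 1 (restock 16): 35 + 16 = 51
  Event 2 (sale 18): sell min(18,51)=18. stock: 51 - 18 = 33. total_sold = 18
  Event 3 (restock 30): 33 + 30 = 63
  Event 4 (return 5): 63 + 5 = 68
  Event 5 (sale 8): sell min(8,68)=8. stock: 68 - 8 = 60. total_sold = 26
  Event 6 (sale 1): sell min(1,60)=1. stock: 60 - 1 = 59. total_sold = 27
  Event 7 (restock 8): 59 + 8 = 67
  Event 8 (sale 4): sell min(4,67)=4. stock: 67 - 4 = 63. total_sold = 31
  Event 9 (sale 23): sell min(23,63)=23. stock: 63 - 23 = 40. total_sold = 54
  Event 10 (restock 37): 40 + 37 = 77
  Event 11 (sale 23): sell min(23,77)=23. stock: 77 - 23 = 54. total_sold = 77
  Event 12 (sale 11): sell min(11,54)=11. stock: 54 - 11 = 43. total_sold = 88
Final: stock = 43, total_sold = 88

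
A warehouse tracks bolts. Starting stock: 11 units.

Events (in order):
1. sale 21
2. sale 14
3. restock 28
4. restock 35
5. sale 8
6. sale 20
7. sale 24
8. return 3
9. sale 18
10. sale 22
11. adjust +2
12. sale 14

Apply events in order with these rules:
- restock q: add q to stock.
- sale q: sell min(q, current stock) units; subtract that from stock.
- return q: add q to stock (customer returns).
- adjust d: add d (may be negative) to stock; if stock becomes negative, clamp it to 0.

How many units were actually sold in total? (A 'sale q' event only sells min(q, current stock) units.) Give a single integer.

Processing events:
Start: stock = 11
  Event 1 (sale 21): sell min(21,11)=11. stock: 11 - 11 = 0. total_sold = 11
  Event 2 (sale 14): sell min(14,0)=0. stock: 0 - 0 = 0. total_sold = 11
  Event 3 (restock 28): 0 + 28 = 28
  Event 4 (restock 35): 28 + 35 = 63
  Event 5 (sale 8): sell min(8,63)=8. stock: 63 - 8 = 55. total_sold = 19
  Event 6 (sale 20): sell min(20,55)=20. stock: 55 - 20 = 35. total_sold = 39
  Event 7 (sale 24): sell min(24,35)=24. stock: 35 - 24 = 11. total_sold = 63
  Event 8 (return 3): 11 + 3 = 14
  Event 9 (sale 18): sell min(18,14)=14. stock: 14 - 14 = 0. total_sold = 77
  Event 10 (sale 22): sell min(22,0)=0. stock: 0 - 0 = 0. total_sold = 77
  Event 11 (adjust +2): 0 + 2 = 2
  Event 12 (sale 14): sell min(14,2)=2. stock: 2 - 2 = 0. total_sold = 79
Final: stock = 0, total_sold = 79

Answer: 79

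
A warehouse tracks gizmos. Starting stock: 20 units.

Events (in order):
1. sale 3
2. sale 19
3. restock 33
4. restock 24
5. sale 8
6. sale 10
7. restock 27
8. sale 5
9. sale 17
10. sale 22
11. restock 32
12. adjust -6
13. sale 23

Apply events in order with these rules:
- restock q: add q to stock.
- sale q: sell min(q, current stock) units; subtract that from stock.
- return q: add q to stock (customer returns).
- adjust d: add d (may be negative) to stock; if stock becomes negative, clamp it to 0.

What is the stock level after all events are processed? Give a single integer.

Answer: 25

Derivation:
Processing events:
Start: stock = 20
  Event 1 (sale 3): sell min(3,20)=3. stock: 20 - 3 = 17. total_sold = 3
  Event 2 (sale 19): sell min(19,17)=17. stock: 17 - 17 = 0. total_sold = 20
  Event 3 (restock 33): 0 + 33 = 33
  Event 4 (restock 24): 33 + 24 = 57
  Event 5 (sale 8): sell min(8,57)=8. stock: 57 - 8 = 49. total_sold = 28
  Event 6 (sale 10): sell min(10,49)=10. stock: 49 - 10 = 39. total_sold = 38
  Event 7 (restock 27): 39 + 27 = 66
  Event 8 (sale 5): sell min(5,66)=5. stock: 66 - 5 = 61. total_sold = 43
  Event 9 (sale 17): sell min(17,61)=17. stock: 61 - 17 = 44. total_sold = 60
  Event 10 (sale 22): sell min(22,44)=22. stock: 44 - 22 = 22. total_sold = 82
  Event 11 (restock 32): 22 + 32 = 54
  Event 12 (adjust -6): 54 + -6 = 48
  Event 13 (sale 23): sell min(23,48)=23. stock: 48 - 23 = 25. total_sold = 105
Final: stock = 25, total_sold = 105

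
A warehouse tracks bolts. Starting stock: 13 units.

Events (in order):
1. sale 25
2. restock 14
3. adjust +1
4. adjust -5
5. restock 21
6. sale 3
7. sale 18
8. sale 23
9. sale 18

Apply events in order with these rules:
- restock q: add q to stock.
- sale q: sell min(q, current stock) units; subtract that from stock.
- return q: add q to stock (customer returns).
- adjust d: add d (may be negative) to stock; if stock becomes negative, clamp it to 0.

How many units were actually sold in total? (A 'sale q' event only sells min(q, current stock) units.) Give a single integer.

Answer: 44

Derivation:
Processing events:
Start: stock = 13
  Event 1 (sale 25): sell min(25,13)=13. stock: 13 - 13 = 0. total_sold = 13
  Event 2 (restock 14): 0 + 14 = 14
  Event 3 (adjust +1): 14 + 1 = 15
  Event 4 (adjust -5): 15 + -5 = 10
  Event 5 (restock 21): 10 + 21 = 31
  Event 6 (sale 3): sell min(3,31)=3. stock: 31 - 3 = 28. total_sold = 16
  Event 7 (sale 18): sell min(18,28)=18. stock: 28 - 18 = 10. total_sold = 34
  Event 8 (sale 23): sell min(23,10)=10. stock: 10 - 10 = 0. total_sold = 44
  Event 9 (sale 18): sell min(18,0)=0. stock: 0 - 0 = 0. total_sold = 44
Final: stock = 0, total_sold = 44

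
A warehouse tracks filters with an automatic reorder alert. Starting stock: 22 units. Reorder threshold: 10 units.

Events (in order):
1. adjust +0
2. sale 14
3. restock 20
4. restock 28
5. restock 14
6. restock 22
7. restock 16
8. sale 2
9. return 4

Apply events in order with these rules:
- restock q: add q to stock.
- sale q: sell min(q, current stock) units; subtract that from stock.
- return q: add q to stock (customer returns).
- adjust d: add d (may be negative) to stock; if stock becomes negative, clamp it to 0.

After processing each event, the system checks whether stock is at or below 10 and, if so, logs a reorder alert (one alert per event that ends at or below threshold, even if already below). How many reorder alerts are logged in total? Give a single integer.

Processing events:
Start: stock = 22
  Event 1 (adjust +0): 22 + 0 = 22
  Event 2 (sale 14): sell min(14,22)=14. stock: 22 - 14 = 8. total_sold = 14
  Event 3 (restock 20): 8 + 20 = 28
  Event 4 (restock 28): 28 + 28 = 56
  Event 5 (restock 14): 56 + 14 = 70
  Event 6 (restock 22): 70 + 22 = 92
  Event 7 (restock 16): 92 + 16 = 108
  Event 8 (sale 2): sell min(2,108)=2. stock: 108 - 2 = 106. total_sold = 16
  Event 9 (return 4): 106 + 4 = 110
Final: stock = 110, total_sold = 16

Checking against threshold 10:
  After event 1: stock=22 > 10
  After event 2: stock=8 <= 10 -> ALERT
  After event 3: stock=28 > 10
  After event 4: stock=56 > 10
  After event 5: stock=70 > 10
  After event 6: stock=92 > 10
  After event 7: stock=108 > 10
  After event 8: stock=106 > 10
  After event 9: stock=110 > 10
Alert events: [2]. Count = 1

Answer: 1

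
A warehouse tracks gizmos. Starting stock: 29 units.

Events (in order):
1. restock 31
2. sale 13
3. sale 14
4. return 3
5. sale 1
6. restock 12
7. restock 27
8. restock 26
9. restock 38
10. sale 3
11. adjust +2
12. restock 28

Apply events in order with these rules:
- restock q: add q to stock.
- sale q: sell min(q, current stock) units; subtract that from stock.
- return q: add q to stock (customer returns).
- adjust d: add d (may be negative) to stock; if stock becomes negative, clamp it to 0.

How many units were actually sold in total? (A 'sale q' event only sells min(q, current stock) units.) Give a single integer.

Processing events:
Start: stock = 29
  Event 1 (restock 31): 29 + 31 = 60
  Event 2 (sale 13): sell min(13,60)=13. stock: 60 - 13 = 47. total_sold = 13
  Event 3 (sale 14): sell min(14,47)=14. stock: 47 - 14 = 33. total_sold = 27
  Event 4 (return 3): 33 + 3 = 36
  Event 5 (sale 1): sell min(1,36)=1. stock: 36 - 1 = 35. total_sold = 28
  Event 6 (restock 12): 35 + 12 = 47
  Event 7 (restock 27): 47 + 27 = 74
  Event 8 (restock 26): 74 + 26 = 100
  Event 9 (restock 38): 100 + 38 = 138
  Event 10 (sale 3): sell min(3,138)=3. stock: 138 - 3 = 135. total_sold = 31
  Event 11 (adjust +2): 135 + 2 = 137
  Event 12 (restock 28): 137 + 28 = 165
Final: stock = 165, total_sold = 31

Answer: 31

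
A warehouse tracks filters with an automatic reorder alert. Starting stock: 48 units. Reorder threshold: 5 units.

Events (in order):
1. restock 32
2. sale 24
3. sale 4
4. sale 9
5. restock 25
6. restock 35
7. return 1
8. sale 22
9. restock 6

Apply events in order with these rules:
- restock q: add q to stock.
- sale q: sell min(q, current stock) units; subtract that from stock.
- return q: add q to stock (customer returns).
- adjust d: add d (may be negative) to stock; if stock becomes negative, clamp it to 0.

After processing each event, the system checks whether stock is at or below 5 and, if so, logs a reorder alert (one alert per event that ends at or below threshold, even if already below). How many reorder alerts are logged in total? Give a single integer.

Answer: 0

Derivation:
Processing events:
Start: stock = 48
  Event 1 (restock 32): 48 + 32 = 80
  Event 2 (sale 24): sell min(24,80)=24. stock: 80 - 24 = 56. total_sold = 24
  Event 3 (sale 4): sell min(4,56)=4. stock: 56 - 4 = 52. total_sold = 28
  Event 4 (sale 9): sell min(9,52)=9. stock: 52 - 9 = 43. total_sold = 37
  Event 5 (restock 25): 43 + 25 = 68
  Event 6 (restock 35): 68 + 35 = 103
  Event 7 (return 1): 103 + 1 = 104
  Event 8 (sale 22): sell min(22,104)=22. stock: 104 - 22 = 82. total_sold = 59
  Event 9 (restock 6): 82 + 6 = 88
Final: stock = 88, total_sold = 59

Checking against threshold 5:
  After event 1: stock=80 > 5
  After event 2: stock=56 > 5
  After event 3: stock=52 > 5
  After event 4: stock=43 > 5
  After event 5: stock=68 > 5
  After event 6: stock=103 > 5
  After event 7: stock=104 > 5
  After event 8: stock=82 > 5
  After event 9: stock=88 > 5
Alert events: []. Count = 0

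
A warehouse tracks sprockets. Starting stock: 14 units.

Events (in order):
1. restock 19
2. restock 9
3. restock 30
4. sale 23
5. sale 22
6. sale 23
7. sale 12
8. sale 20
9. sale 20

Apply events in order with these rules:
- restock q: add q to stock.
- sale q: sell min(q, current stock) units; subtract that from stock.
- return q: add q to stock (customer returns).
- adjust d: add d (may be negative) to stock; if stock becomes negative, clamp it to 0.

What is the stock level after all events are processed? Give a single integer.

Answer: 0

Derivation:
Processing events:
Start: stock = 14
  Event 1 (restock 19): 14 + 19 = 33
  Event 2 (restock 9): 33 + 9 = 42
  Event 3 (restock 30): 42 + 30 = 72
  Event 4 (sale 23): sell min(23,72)=23. stock: 72 - 23 = 49. total_sold = 23
  Event 5 (sale 22): sell min(22,49)=22. stock: 49 - 22 = 27. total_sold = 45
  Event 6 (sale 23): sell min(23,27)=23. stock: 27 - 23 = 4. total_sold = 68
  Event 7 (sale 12): sell min(12,4)=4. stock: 4 - 4 = 0. total_sold = 72
  Event 8 (sale 20): sell min(20,0)=0. stock: 0 - 0 = 0. total_sold = 72
  Event 9 (sale 20): sell min(20,0)=0. stock: 0 - 0 = 0. total_sold = 72
Final: stock = 0, total_sold = 72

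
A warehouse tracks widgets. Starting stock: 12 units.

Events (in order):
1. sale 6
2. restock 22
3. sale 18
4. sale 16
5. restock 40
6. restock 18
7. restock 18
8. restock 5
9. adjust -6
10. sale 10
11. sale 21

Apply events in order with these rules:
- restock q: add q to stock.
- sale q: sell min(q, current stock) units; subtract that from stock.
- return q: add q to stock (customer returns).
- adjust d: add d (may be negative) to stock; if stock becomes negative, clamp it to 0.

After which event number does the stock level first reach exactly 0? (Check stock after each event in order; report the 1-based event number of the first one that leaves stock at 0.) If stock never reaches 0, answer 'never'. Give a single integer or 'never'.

Answer: 4

Derivation:
Processing events:
Start: stock = 12
  Event 1 (sale 6): sell min(6,12)=6. stock: 12 - 6 = 6. total_sold = 6
  Event 2 (restock 22): 6 + 22 = 28
  Event 3 (sale 18): sell min(18,28)=18. stock: 28 - 18 = 10. total_sold = 24
  Event 4 (sale 16): sell min(16,10)=10. stock: 10 - 10 = 0. total_sold = 34
  Event 5 (restock 40): 0 + 40 = 40
  Event 6 (restock 18): 40 + 18 = 58
  Event 7 (restock 18): 58 + 18 = 76
  Event 8 (restock 5): 76 + 5 = 81
  Event 9 (adjust -6): 81 + -6 = 75
  Event 10 (sale 10): sell min(10,75)=10. stock: 75 - 10 = 65. total_sold = 44
  Event 11 (sale 21): sell min(21,65)=21. stock: 65 - 21 = 44. total_sold = 65
Final: stock = 44, total_sold = 65

First zero at event 4.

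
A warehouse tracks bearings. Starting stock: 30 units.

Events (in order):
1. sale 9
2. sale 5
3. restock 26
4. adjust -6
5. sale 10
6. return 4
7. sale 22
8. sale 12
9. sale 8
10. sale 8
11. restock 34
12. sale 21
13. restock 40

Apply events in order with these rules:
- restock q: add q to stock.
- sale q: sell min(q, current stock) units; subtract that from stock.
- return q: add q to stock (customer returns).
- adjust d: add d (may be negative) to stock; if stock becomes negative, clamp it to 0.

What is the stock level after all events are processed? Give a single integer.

Processing events:
Start: stock = 30
  Event 1 (sale 9): sell min(9,30)=9. stock: 30 - 9 = 21. total_sold = 9
  Event 2 (sale 5): sell min(5,21)=5. stock: 21 - 5 = 16. total_sold = 14
  Event 3 (restock 26): 16 + 26 = 42
  Event 4 (adjust -6): 42 + -6 = 36
  Event 5 (sale 10): sell min(10,36)=10. stock: 36 - 10 = 26. total_sold = 24
  Event 6 (return 4): 26 + 4 = 30
  Event 7 (sale 22): sell min(22,30)=22. stock: 30 - 22 = 8. total_sold = 46
  Event 8 (sale 12): sell min(12,8)=8. stock: 8 - 8 = 0. total_sold = 54
  Event 9 (sale 8): sell min(8,0)=0. stock: 0 - 0 = 0. total_sold = 54
  Event 10 (sale 8): sell min(8,0)=0. stock: 0 - 0 = 0. total_sold = 54
  Event 11 (restock 34): 0 + 34 = 34
  Event 12 (sale 21): sell min(21,34)=21. stock: 34 - 21 = 13. total_sold = 75
  Event 13 (restock 40): 13 + 40 = 53
Final: stock = 53, total_sold = 75

Answer: 53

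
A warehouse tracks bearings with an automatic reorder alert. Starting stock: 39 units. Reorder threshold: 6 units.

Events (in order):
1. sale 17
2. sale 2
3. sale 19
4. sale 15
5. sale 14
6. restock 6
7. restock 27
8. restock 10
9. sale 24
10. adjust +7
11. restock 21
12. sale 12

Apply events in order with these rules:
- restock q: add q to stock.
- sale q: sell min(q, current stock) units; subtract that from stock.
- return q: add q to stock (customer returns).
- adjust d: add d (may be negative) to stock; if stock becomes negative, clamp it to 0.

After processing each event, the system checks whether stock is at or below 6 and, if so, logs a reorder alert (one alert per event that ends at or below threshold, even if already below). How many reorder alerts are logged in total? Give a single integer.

Processing events:
Start: stock = 39
  Event 1 (sale 17): sell min(17,39)=17. stock: 39 - 17 = 22. total_sold = 17
  Event 2 (sale 2): sell min(2,22)=2. stock: 22 - 2 = 20. total_sold = 19
  Event 3 (sale 19): sell min(19,20)=19. stock: 20 - 19 = 1. total_sold = 38
  Event 4 (sale 15): sell min(15,1)=1. stock: 1 - 1 = 0. total_sold = 39
  Event 5 (sale 14): sell min(14,0)=0. stock: 0 - 0 = 0. total_sold = 39
  Event 6 (restock 6): 0 + 6 = 6
  Event 7 (restock 27): 6 + 27 = 33
  Event 8 (restock 10): 33 + 10 = 43
  Event 9 (sale 24): sell min(24,43)=24. stock: 43 - 24 = 19. total_sold = 63
  Event 10 (adjust +7): 19 + 7 = 26
  Event 11 (restock 21): 26 + 21 = 47
  Event 12 (sale 12): sell min(12,47)=12. stock: 47 - 12 = 35. total_sold = 75
Final: stock = 35, total_sold = 75

Checking against threshold 6:
  After event 1: stock=22 > 6
  After event 2: stock=20 > 6
  After event 3: stock=1 <= 6 -> ALERT
  After event 4: stock=0 <= 6 -> ALERT
  After event 5: stock=0 <= 6 -> ALERT
  After event 6: stock=6 <= 6 -> ALERT
  After event 7: stock=33 > 6
  After event 8: stock=43 > 6
  After event 9: stock=19 > 6
  After event 10: stock=26 > 6
  After event 11: stock=47 > 6
  After event 12: stock=35 > 6
Alert events: [3, 4, 5, 6]. Count = 4

Answer: 4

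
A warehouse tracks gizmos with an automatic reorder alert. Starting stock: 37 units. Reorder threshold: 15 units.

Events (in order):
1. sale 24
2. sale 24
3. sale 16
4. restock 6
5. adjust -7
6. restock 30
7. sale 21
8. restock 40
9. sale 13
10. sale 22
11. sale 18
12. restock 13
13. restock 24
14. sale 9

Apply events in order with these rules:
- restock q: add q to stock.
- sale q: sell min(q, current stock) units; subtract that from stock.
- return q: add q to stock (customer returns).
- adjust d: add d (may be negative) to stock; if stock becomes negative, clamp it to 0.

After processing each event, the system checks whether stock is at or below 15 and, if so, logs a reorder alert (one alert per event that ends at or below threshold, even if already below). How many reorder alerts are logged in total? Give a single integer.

Processing events:
Start: stock = 37
  Event 1 (sale 24): sell min(24,37)=24. stock: 37 - 24 = 13. total_sold = 24
  Event 2 (sale 24): sell min(24,13)=13. stock: 13 - 13 = 0. total_sold = 37
  Event 3 (sale 16): sell min(16,0)=0. stock: 0 - 0 = 0. total_sold = 37
  Event 4 (restock 6): 0 + 6 = 6
  Event 5 (adjust -7): 6 + -7 = 0 (clamped to 0)
  Event 6 (restock 30): 0 + 30 = 30
  Event 7 (sale 21): sell min(21,30)=21. stock: 30 - 21 = 9. total_sold = 58
  Event 8 (restock 40): 9 + 40 = 49
  Event 9 (sale 13): sell min(13,49)=13. stock: 49 - 13 = 36. total_sold = 71
  Event 10 (sale 22): sell min(22,36)=22. stock: 36 - 22 = 14. total_sold = 93
  Event 11 (sale 18): sell min(18,14)=14. stock: 14 - 14 = 0. total_sold = 107
  Event 12 (restock 13): 0 + 13 = 13
  Event 13 (restock 24): 13 + 24 = 37
  Event 14 (sale 9): sell min(9,37)=9. stock: 37 - 9 = 28. total_sold = 116
Final: stock = 28, total_sold = 116

Checking against threshold 15:
  After event 1: stock=13 <= 15 -> ALERT
  After event 2: stock=0 <= 15 -> ALERT
  After event 3: stock=0 <= 15 -> ALERT
  After event 4: stock=6 <= 15 -> ALERT
  After event 5: stock=0 <= 15 -> ALERT
  After event 6: stock=30 > 15
  After event 7: stock=9 <= 15 -> ALERT
  After event 8: stock=49 > 15
  After event 9: stock=36 > 15
  After event 10: stock=14 <= 15 -> ALERT
  After event 11: stock=0 <= 15 -> ALERT
  After event 12: stock=13 <= 15 -> ALERT
  After event 13: stock=37 > 15
  After event 14: stock=28 > 15
Alert events: [1, 2, 3, 4, 5, 7, 10, 11, 12]. Count = 9

Answer: 9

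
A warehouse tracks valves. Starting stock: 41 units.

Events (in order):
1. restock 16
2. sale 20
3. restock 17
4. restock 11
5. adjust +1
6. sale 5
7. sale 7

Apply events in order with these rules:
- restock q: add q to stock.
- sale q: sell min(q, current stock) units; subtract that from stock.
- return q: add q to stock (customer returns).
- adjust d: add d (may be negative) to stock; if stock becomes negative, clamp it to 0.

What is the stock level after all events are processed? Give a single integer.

Answer: 54

Derivation:
Processing events:
Start: stock = 41
  Event 1 (restock 16): 41 + 16 = 57
  Event 2 (sale 20): sell min(20,57)=20. stock: 57 - 20 = 37. total_sold = 20
  Event 3 (restock 17): 37 + 17 = 54
  Event 4 (restock 11): 54 + 11 = 65
  Event 5 (adjust +1): 65 + 1 = 66
  Event 6 (sale 5): sell min(5,66)=5. stock: 66 - 5 = 61. total_sold = 25
  Event 7 (sale 7): sell min(7,61)=7. stock: 61 - 7 = 54. total_sold = 32
Final: stock = 54, total_sold = 32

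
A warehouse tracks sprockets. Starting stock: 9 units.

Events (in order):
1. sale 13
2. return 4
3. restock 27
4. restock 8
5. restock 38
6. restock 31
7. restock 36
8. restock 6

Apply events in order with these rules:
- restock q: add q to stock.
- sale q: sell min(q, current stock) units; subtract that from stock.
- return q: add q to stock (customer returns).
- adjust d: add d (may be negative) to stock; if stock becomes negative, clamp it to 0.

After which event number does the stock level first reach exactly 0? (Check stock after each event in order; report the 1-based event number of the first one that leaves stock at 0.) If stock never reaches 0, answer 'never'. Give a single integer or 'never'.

Answer: 1

Derivation:
Processing events:
Start: stock = 9
  Event 1 (sale 13): sell min(13,9)=9. stock: 9 - 9 = 0. total_sold = 9
  Event 2 (return 4): 0 + 4 = 4
  Event 3 (restock 27): 4 + 27 = 31
  Event 4 (restock 8): 31 + 8 = 39
  Event 5 (restock 38): 39 + 38 = 77
  Event 6 (restock 31): 77 + 31 = 108
  Event 7 (restock 36): 108 + 36 = 144
  Event 8 (restock 6): 144 + 6 = 150
Final: stock = 150, total_sold = 9

First zero at event 1.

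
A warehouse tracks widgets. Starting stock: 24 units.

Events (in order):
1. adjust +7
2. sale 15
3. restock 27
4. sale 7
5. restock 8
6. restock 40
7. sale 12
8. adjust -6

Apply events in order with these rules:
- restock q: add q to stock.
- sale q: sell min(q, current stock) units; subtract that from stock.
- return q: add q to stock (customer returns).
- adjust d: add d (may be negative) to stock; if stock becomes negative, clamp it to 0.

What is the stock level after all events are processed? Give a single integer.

Answer: 66

Derivation:
Processing events:
Start: stock = 24
  Event 1 (adjust +7): 24 + 7 = 31
  Event 2 (sale 15): sell min(15,31)=15. stock: 31 - 15 = 16. total_sold = 15
  Event 3 (restock 27): 16 + 27 = 43
  Event 4 (sale 7): sell min(7,43)=7. stock: 43 - 7 = 36. total_sold = 22
  Event 5 (restock 8): 36 + 8 = 44
  Event 6 (restock 40): 44 + 40 = 84
  Event 7 (sale 12): sell min(12,84)=12. stock: 84 - 12 = 72. total_sold = 34
  Event 8 (adjust -6): 72 + -6 = 66
Final: stock = 66, total_sold = 34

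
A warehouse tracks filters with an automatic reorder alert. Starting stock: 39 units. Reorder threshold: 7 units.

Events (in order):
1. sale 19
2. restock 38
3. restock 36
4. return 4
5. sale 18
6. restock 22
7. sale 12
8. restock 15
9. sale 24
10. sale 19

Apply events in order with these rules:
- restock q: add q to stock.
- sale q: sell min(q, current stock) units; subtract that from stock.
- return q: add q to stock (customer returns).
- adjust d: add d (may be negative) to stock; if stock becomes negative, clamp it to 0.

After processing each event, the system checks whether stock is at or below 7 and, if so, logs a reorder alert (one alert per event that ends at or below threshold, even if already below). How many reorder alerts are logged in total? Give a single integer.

Answer: 0

Derivation:
Processing events:
Start: stock = 39
  Event 1 (sale 19): sell min(19,39)=19. stock: 39 - 19 = 20. total_sold = 19
  Event 2 (restock 38): 20 + 38 = 58
  Event 3 (restock 36): 58 + 36 = 94
  Event 4 (return 4): 94 + 4 = 98
  Event 5 (sale 18): sell min(18,98)=18. stock: 98 - 18 = 80. total_sold = 37
  Event 6 (restock 22): 80 + 22 = 102
  Event 7 (sale 12): sell min(12,102)=12. stock: 102 - 12 = 90. total_sold = 49
  Event 8 (restock 15): 90 + 15 = 105
  Event 9 (sale 24): sell min(24,105)=24. stock: 105 - 24 = 81. total_sold = 73
  Event 10 (sale 19): sell min(19,81)=19. stock: 81 - 19 = 62. total_sold = 92
Final: stock = 62, total_sold = 92

Checking against threshold 7:
  After event 1: stock=20 > 7
  After event 2: stock=58 > 7
  After event 3: stock=94 > 7
  After event 4: stock=98 > 7
  After event 5: stock=80 > 7
  After event 6: stock=102 > 7
  After event 7: stock=90 > 7
  After event 8: stock=105 > 7
  After event 9: stock=81 > 7
  After event 10: stock=62 > 7
Alert events: []. Count = 0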